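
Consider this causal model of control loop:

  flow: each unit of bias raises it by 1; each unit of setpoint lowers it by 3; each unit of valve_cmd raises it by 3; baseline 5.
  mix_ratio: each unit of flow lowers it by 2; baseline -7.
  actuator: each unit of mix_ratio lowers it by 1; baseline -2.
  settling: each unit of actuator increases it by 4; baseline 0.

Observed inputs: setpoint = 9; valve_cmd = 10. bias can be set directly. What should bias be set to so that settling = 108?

bias = 3

Substituting into the flow equation gives flow = bias + 8.
So mix_ratio = -2*bias - 23.
This gives actuator = 2*bias + 21.
Substituting into the settling equation gives settling = 8*bias + 84.
Solve 8*bias + 84 = 108: bias = (108 - 84) / 8 = 3.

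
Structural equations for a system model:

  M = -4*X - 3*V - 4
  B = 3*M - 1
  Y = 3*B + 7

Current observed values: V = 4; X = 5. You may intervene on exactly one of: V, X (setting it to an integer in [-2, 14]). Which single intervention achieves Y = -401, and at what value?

set V = 7

Intervening on V: with other inputs at their observed values, Y = -27*V - 212. Solving for -401 gives V = 7, within [-2, 14].
Intervening on X: Y = -36*X - 140. Reaching -401 requires X = 29/4, not an integer.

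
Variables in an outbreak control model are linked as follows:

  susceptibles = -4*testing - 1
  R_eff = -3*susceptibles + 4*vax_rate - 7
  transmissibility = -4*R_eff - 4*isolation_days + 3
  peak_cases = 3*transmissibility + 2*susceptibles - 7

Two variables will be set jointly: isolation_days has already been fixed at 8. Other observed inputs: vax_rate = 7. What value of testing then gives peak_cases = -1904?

With isolation_days held at 8:
Substituting into the R_eff equation gives R_eff = 12*testing + 24.
Substituting into the transmissibility equation gives transmissibility = -48*testing - 125.
peak_cases becomes -152*testing - 384.
Solve -152*testing - 384 = -1904: testing = (-1904 + 384) / -152 = 10.

testing = 10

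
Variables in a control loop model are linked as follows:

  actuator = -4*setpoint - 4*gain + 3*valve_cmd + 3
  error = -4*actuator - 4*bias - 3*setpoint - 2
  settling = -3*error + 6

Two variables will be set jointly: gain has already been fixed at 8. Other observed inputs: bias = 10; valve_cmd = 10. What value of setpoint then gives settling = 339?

With gain held at 8:
Substituting into the actuator equation gives actuator = -4*setpoint + 1.
Substituting into the error equation gives error = 13*setpoint - 46.
This gives settling = -39*setpoint + 144.
Solve -39*setpoint + 144 = 339: setpoint = (339 - 144) / -39 = -5.

setpoint = -5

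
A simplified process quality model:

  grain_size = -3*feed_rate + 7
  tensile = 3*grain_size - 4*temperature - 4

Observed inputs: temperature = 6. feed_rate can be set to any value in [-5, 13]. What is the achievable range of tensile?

Substituting into the tensile equation gives tensile = -9*feed_rate - 7.
Linear in feed_rate, so extremes are at the endpoints: feed_rate = -5 gives tensile = 38; feed_rate = 13 gives tensile = -124.

-124 to 38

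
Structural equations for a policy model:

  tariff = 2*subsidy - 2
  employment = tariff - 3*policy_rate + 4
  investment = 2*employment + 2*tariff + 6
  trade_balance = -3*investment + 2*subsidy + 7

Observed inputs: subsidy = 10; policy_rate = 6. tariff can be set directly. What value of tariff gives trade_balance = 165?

tariff = -6

Intervening on tariff fixes its value directly, overriding its dependence on subsidy.
Substituting into the employment equation gives employment = tariff - 14.
So investment = 4*tariff - 22.
Substituting into the trade_balance equation gives trade_balance = -12*tariff + 93.
Solve -12*tariff + 93 = 165: tariff = (165 - 93) / -12 = -6.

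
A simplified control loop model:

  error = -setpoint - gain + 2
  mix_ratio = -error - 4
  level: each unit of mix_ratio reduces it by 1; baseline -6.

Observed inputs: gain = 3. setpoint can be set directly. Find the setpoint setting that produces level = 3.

setpoint = -6

Substituting into the error equation gives error = -setpoint - 1.
mix_ratio becomes setpoint - 3.
level becomes -setpoint - 3.
Solve -setpoint - 3 = 3: setpoint = (3 + 3) / -1 = -6.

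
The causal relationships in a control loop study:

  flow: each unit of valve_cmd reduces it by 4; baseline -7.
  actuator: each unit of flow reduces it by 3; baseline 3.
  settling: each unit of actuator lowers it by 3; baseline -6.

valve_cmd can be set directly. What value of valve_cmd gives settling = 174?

valve_cmd = -7

Substituting into the actuator equation gives actuator = 12*valve_cmd + 24.
Substituting into the settling equation gives settling = -36*valve_cmd - 78.
Solve -36*valve_cmd - 78 = 174: valve_cmd = (174 + 78) / -36 = -7.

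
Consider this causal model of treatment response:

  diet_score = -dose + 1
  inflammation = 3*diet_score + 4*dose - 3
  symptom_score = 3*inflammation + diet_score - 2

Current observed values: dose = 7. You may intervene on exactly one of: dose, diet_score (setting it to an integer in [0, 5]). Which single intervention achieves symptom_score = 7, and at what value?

Intervening on dose: with other inputs at their observed values, symptom_score = 2*dose - 1. Solving for 7 gives dose = 4, within [0, 5].
Intervening on diet_score: symptom_score = 10*diet_score + 73. Reaching 7 requires diet_score = -33/5, not an integer.

set dose = 4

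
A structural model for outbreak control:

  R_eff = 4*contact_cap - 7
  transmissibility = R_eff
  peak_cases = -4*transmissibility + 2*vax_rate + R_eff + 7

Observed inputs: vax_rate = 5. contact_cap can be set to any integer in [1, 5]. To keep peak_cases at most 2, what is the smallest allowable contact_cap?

Substituting into the transmissibility equation gives transmissibility = 4*contact_cap - 7.
Substituting into the peak_cases equation gives peak_cases = -12*contact_cap + 38.
Require -12*contact_cap + 38 ≤ 2, so contact_cap ≥ 3.
The smallest integer in [1, 5] satisfying this is 3.

contact_cap = 3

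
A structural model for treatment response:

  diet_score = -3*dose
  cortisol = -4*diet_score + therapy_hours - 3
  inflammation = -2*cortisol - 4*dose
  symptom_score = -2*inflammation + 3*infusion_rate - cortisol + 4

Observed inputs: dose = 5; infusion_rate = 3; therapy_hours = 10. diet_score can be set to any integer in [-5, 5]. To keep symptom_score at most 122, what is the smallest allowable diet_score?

diet_score = -4

Intervening on diet_score fixes its value directly, overriding its dependence on dose.
Substituting into the cortisol equation gives cortisol = -4*diet_score + 7.
So inflammation = 8*diet_score - 34.
This gives symptom_score = -12*diet_score + 74.
Require -12*diet_score + 74 ≤ 122, so diet_score ≥ -4.
The smallest integer in [-5, 5] satisfying this is -4.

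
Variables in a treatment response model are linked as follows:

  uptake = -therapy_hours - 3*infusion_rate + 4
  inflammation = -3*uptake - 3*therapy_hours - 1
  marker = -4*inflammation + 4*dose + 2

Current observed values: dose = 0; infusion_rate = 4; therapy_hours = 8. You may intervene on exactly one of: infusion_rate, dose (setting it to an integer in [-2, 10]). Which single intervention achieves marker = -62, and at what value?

set dose = 7

Intervening on infusion_rate: marker = -36*infusion_rate + 54. Reaching -62 requires infusion_rate = 29/9, not an integer.
Intervening on dose: with other inputs at their observed values, marker = 4*dose - 90. Solving for -62 gives dose = 7, within [-2, 10].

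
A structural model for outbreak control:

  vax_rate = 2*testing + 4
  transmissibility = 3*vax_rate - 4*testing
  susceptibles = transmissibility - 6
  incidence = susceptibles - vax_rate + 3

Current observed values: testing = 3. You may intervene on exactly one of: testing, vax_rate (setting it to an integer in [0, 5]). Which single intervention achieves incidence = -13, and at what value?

set vax_rate = 1

Intervening on testing: the paths from testing to incidence cancel (net effect zero), leaving incidence = 5; -13 is unreachable this way.
Intervening on vax_rate: with other inputs at their observed values, incidence = 2*vax_rate - 15. Solving for -13 gives vax_rate = 1, within [0, 5].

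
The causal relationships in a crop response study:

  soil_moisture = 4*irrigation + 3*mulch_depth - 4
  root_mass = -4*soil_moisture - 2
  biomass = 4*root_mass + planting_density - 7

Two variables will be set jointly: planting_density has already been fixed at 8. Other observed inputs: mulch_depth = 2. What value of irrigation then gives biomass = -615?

With planting_density held at 8:
Substituting into the soil_moisture equation gives soil_moisture = 4*irrigation + 2.
Substituting into the root_mass equation gives root_mass = -16*irrigation - 10.
So biomass = -64*irrigation - 39.
Solve -64*irrigation - 39 = -615: irrigation = (-615 + 39) / -64 = 9.

irrigation = 9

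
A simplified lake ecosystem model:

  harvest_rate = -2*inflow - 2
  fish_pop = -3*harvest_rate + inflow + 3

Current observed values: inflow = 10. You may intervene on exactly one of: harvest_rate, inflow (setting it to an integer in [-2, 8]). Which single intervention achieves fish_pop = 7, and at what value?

Intervening on harvest_rate: with other inputs at their observed values, fish_pop = -3*harvest_rate + 13. Solving for 7 gives harvest_rate = 2, within [-2, 8].
Intervening on inflow: fish_pop = 7*inflow + 9. Reaching 7 requires inflow = -2/7, not an integer.

set harvest_rate = 2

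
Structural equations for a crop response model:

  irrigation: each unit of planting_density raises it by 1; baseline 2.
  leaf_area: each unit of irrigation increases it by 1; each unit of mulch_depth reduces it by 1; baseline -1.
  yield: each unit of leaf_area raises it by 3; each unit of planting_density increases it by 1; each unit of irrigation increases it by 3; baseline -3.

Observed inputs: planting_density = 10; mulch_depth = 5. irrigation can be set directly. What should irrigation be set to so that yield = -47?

Intervening on irrigation fixes its value directly, overriding its dependence on planting_density.
Substituting into the leaf_area equation gives leaf_area = irrigation - 6.
So yield = 6*irrigation - 11.
Solve 6*irrigation - 11 = -47: irrigation = (-47 + 11) / 6 = -6.

irrigation = -6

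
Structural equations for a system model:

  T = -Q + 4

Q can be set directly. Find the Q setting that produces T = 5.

Solve -Q + 4 = 5: Q = (5 - 4) / -1 = -1.

Q = -1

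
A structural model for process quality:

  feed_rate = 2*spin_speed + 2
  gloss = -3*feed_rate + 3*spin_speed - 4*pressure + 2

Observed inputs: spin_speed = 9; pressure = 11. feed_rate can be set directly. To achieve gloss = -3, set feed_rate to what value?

feed_rate = -4

Intervening on feed_rate fixes its value directly, overriding its dependence on spin_speed.
Substituting into the gloss equation gives gloss = -3*feed_rate - 15.
Solve -3*feed_rate - 15 = -3: feed_rate = (-3 + 15) / -3 = -4.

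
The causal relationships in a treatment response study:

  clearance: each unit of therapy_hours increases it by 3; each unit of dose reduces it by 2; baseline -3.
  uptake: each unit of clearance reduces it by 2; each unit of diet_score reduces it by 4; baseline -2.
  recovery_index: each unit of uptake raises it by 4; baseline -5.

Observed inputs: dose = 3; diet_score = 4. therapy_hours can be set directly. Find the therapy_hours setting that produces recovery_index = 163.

therapy_hours = -7

Substituting into the clearance equation gives clearance = 3*therapy_hours - 9.
Substituting into the uptake equation gives uptake = -6*therapy_hours.
Substituting into the recovery_index equation gives recovery_index = -24*therapy_hours - 5.
Solve -24*therapy_hours - 5 = 163: therapy_hours = (163 + 5) / -24 = -7.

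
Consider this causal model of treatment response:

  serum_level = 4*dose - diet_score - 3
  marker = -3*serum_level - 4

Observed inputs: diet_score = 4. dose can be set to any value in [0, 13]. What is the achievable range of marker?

-139 to 17

Substituting into the serum_level equation gives serum_level = 4*dose - 7.
marker becomes -12*dose + 17.
Linear in dose, so extremes are at the endpoints: dose = 0 gives marker = 17; dose = 13 gives marker = -139.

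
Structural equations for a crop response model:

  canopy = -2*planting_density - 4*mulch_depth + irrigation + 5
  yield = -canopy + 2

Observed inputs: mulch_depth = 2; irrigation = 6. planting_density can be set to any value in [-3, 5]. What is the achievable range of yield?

Substituting into the canopy equation gives canopy = -2*planting_density + 3.
Substituting into the yield equation gives yield = 2*planting_density - 1.
Linear in planting_density, so extremes are at the endpoints: planting_density = -3 gives yield = -7; planting_density = 5 gives yield = 9.

-7 to 9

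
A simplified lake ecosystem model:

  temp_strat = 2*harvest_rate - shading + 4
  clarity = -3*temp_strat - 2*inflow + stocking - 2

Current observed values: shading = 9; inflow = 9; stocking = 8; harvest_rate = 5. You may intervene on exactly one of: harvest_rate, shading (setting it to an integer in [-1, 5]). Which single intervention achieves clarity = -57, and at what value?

Intervening on harvest_rate: clarity = -6*harvest_rate + 3. Reaching -57 requires harvest_rate = 10, outside [-1, 5].
Intervening on shading: with other inputs at their observed values, clarity = 3*shading - 54. Solving for -57 gives shading = -1, within [-1, 5].

set shading = -1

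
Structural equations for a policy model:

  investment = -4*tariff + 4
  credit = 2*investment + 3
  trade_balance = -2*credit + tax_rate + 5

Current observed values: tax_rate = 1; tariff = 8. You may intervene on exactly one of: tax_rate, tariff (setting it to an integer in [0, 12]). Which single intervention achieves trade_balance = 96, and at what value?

Intervening on tax_rate: trade_balance = tax_rate + 111. Reaching 96 requires tax_rate = -15, outside [0, 12].
Intervening on tariff: with other inputs at their observed values, trade_balance = 16*tariff - 16. Solving for 96 gives tariff = 7, within [0, 12].

set tariff = 7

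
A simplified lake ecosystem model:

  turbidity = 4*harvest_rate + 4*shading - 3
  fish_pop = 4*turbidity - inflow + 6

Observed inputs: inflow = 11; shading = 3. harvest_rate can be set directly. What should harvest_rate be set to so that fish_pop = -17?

harvest_rate = -3

Substituting into the turbidity equation gives turbidity = 4*harvest_rate + 9.
Substituting into the fish_pop equation gives fish_pop = 16*harvest_rate + 31.
Solve 16*harvest_rate + 31 = -17: harvest_rate = (-17 - 31) / 16 = -3.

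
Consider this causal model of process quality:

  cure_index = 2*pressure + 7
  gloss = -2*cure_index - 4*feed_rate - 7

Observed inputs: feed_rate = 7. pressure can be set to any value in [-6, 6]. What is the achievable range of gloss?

Substituting into the gloss equation gives gloss = -4*pressure - 49.
Linear in pressure, so extremes are at the endpoints: pressure = -6 gives gloss = -25; pressure = 6 gives gloss = -73.

-73 to -25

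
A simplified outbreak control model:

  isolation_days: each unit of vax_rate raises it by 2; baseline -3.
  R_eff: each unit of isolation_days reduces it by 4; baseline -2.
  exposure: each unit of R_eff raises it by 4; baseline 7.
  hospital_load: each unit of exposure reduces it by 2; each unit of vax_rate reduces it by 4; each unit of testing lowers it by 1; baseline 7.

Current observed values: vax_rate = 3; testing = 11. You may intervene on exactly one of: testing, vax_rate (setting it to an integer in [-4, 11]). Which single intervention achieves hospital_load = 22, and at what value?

Intervening on testing: hospital_load = -testing + 93. Reaching 22 requires testing = 71, outside [-4, 11].
Intervening on vax_rate: with other inputs at their observed values, hospital_load = 60*vax_rate - 98. Solving for 22 gives vax_rate = 2, within [-4, 11].

set vax_rate = 2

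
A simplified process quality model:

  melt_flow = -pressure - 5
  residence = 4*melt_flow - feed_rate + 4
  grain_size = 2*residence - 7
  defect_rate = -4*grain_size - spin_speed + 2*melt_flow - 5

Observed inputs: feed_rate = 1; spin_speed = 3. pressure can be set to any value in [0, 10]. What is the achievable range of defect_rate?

146 to 446

Substituting into the residence equation gives residence = -4*pressure - 17.
Substituting into the grain_size equation gives grain_size = -8*pressure - 41.
Substituting into the defect_rate equation gives defect_rate = 30*pressure + 146.
Linear in pressure, so extremes are at the endpoints: pressure = 0 gives defect_rate = 146; pressure = 10 gives defect_rate = 446.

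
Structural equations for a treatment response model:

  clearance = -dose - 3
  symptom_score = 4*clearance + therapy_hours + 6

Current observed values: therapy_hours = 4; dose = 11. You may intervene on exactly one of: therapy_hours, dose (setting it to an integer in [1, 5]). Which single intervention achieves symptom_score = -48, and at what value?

Intervening on therapy_hours: with other inputs at their observed values, symptom_score = therapy_hours - 50. Solving for -48 gives therapy_hours = 2, within [1, 5].
Intervening on dose: symptom_score = -4*dose - 2. Reaching -48 requires dose = 23/2, not an integer.

set therapy_hours = 2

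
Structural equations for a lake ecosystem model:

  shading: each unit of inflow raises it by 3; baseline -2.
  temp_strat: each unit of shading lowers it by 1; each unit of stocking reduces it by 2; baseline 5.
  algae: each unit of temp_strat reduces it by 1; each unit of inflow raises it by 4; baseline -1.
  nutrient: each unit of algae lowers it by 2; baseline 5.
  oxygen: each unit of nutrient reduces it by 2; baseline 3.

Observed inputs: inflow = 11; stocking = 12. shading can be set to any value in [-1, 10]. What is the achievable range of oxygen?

237 to 281

Intervening on shading fixes its value directly, overriding its dependence on inflow.
Substituting into the temp_strat equation gives temp_strat = -shading - 19.
algae becomes shading + 62.
Substituting into the nutrient equation gives nutrient = -2*shading - 119.
Substituting into the oxygen equation gives oxygen = 4*shading + 241.
Linear in shading, so extremes are at the endpoints: shading = -1 gives oxygen = 237; shading = 10 gives oxygen = 281.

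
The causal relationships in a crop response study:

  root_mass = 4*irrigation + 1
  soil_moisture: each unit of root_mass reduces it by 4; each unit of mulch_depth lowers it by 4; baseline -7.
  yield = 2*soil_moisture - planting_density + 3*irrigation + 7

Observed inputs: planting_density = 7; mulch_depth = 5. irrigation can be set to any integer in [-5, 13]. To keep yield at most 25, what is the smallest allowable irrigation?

Substituting into the soil_moisture equation gives soil_moisture = -16*irrigation - 31.
Substituting into the yield equation gives yield = -29*irrigation - 62.
Require -29*irrigation - 62 ≤ 25, so irrigation ≥ -3.
The smallest integer in [-5, 13] satisfying this is -3.

irrigation = -3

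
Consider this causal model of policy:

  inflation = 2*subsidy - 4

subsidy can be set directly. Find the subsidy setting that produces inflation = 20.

Solve 2*subsidy - 4 = 20: subsidy = (20 + 4) / 2 = 12.

subsidy = 12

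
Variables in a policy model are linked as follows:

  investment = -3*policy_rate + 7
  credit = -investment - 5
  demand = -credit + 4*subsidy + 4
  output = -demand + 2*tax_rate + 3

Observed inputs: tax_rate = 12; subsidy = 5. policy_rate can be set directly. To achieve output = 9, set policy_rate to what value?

Substituting into the credit equation gives credit = 3*policy_rate - 12.
demand becomes -3*policy_rate + 36.
This gives output = 3*policy_rate - 9.
Solve 3*policy_rate - 9 = 9: policy_rate = (9 + 9) / 3 = 6.

policy_rate = 6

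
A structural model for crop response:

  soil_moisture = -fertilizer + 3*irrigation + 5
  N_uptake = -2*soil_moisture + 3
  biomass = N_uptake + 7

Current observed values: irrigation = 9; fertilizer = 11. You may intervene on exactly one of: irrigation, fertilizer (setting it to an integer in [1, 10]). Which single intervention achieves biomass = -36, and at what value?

set fertilizer = 9

Intervening on irrigation: biomass = -6*irrigation + 22. Reaching -36 requires irrigation = 29/3, not an integer.
Intervening on fertilizer: with other inputs at their observed values, biomass = 2*fertilizer - 54. Solving for -36 gives fertilizer = 9, within [1, 10].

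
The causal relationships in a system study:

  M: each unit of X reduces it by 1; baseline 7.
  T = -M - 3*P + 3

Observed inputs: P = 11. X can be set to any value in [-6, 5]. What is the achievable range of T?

Substituting into the T equation gives T = X - 37.
Linear in X, so extremes are at the endpoints: X = -6 gives T = -43; X = 5 gives T = -32.

-43 to -32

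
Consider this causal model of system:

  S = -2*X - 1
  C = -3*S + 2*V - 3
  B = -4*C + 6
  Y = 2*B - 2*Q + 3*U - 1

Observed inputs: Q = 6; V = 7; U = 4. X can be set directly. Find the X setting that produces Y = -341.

Substituting into the C equation gives C = 6*X + 14.
Substituting into the B equation gives B = -24*X - 50.
This gives Y = -48*X - 101.
Solve -48*X - 101 = -341: X = (-341 + 101) / -48 = 5.

X = 5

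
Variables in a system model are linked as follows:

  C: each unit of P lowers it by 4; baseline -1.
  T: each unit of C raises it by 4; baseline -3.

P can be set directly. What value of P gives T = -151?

Substituting into the T equation gives T = -16*P - 7.
Solve -16*P - 7 = -151: P = (-151 + 7) / -16 = 9.

P = 9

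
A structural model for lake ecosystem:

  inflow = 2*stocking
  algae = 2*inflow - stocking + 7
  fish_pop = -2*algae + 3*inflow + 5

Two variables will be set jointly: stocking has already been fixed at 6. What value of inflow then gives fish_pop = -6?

inflow = 9

With stocking held at 6:
Intervening on inflow fixes its value directly, overriding its dependence on stocking.
Substituting into the algae equation gives algae = 2*inflow + 1.
This gives fish_pop = -inflow + 3.
Solve -inflow + 3 = -6: inflow = (-6 - 3) / -1 = 9.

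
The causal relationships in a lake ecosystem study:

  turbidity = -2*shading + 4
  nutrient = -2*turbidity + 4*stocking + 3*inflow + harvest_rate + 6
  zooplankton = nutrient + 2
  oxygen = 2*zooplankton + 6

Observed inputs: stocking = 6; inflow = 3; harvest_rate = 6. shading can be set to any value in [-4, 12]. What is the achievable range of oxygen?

52 to 180

Substituting into the nutrient equation gives nutrient = 4*shading + 37.
This gives zooplankton = 4*shading + 39.
Substituting into the oxygen equation gives oxygen = 8*shading + 84.
Linear in shading, so extremes are at the endpoints: shading = -4 gives oxygen = 52; shading = 12 gives oxygen = 180.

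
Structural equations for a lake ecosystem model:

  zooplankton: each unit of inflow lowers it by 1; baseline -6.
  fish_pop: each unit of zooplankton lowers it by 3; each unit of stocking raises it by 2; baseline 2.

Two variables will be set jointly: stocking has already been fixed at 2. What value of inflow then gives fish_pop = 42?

inflow = 6

With stocking held at 2:
Substituting into the fish_pop equation gives fish_pop = 3*inflow + 24.
Solve 3*inflow + 24 = 42: inflow = (42 - 24) / 3 = 6.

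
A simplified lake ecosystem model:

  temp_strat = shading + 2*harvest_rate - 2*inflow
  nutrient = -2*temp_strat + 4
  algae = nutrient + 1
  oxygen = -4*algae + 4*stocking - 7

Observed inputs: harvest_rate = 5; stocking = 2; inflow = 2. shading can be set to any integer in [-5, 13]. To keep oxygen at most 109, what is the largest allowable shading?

shading = 10

Substituting into the temp_strat equation gives temp_strat = shading + 6.
Substituting into the nutrient equation gives nutrient = -2*shading - 8.
So algae = -2*shading - 7.
So oxygen = 8*shading + 29.
Require 8*shading + 29 ≤ 109, so shading ≤ 10.
The largest integer in [-5, 13] satisfying this is 10.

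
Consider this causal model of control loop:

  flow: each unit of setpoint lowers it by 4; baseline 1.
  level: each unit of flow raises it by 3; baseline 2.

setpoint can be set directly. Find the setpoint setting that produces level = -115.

setpoint = 10

Substituting into the level equation gives level = -12*setpoint + 5.
Solve -12*setpoint + 5 = -115: setpoint = (-115 - 5) / -12 = 10.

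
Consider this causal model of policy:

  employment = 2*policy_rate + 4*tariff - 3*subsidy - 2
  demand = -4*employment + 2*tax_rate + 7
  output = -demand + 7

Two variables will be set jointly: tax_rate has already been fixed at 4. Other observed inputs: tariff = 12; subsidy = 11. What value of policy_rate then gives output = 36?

policy_rate = -1

With tax_rate held at 4:
Substituting into the employment equation gives employment = 2*policy_rate + 13.
So demand = -8*policy_rate - 37.
So output = 8*policy_rate + 44.
Solve 8*policy_rate + 44 = 36: policy_rate = (36 - 44) / 8 = -1.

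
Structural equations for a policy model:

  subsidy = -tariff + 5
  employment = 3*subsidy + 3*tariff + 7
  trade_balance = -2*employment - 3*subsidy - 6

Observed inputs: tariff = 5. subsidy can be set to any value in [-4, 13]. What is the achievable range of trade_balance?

Intervening on subsidy fixes its value directly, overriding its dependence on tariff.
Substituting into the employment equation gives employment = 3*subsidy + 22.
So trade_balance = -9*subsidy - 50.
Linear in subsidy, so extremes are at the endpoints: subsidy = -4 gives trade_balance = -14; subsidy = 13 gives trade_balance = -167.

-167 to -14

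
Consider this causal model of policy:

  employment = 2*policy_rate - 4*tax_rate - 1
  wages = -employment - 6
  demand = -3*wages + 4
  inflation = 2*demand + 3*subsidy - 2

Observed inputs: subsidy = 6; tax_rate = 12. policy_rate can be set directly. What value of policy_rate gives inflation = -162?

policy_rate = 6

Substituting into the employment equation gives employment = 2*policy_rate - 49.
Substituting into the wages equation gives wages = -2*policy_rate + 43.
Substituting into the demand equation gives demand = 6*policy_rate - 125.
So inflation = 12*policy_rate - 234.
Solve 12*policy_rate - 234 = -162: policy_rate = (-162 + 234) / 12 = 6.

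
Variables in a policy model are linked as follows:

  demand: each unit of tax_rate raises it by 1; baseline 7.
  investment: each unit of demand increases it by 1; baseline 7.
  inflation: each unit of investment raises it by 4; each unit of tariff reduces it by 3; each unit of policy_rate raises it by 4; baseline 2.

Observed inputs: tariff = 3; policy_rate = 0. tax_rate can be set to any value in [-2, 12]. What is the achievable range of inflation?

Substituting into the investment equation gives investment = tax_rate + 14.
This gives inflation = 4*tax_rate + 49.
Linear in tax_rate, so extremes are at the endpoints: tax_rate = -2 gives inflation = 41; tax_rate = 12 gives inflation = 97.

41 to 97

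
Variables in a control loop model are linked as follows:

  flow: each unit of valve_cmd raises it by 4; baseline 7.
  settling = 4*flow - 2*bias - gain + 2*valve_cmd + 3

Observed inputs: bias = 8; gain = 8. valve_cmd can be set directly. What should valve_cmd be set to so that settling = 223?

valve_cmd = 12

Substituting into the settling equation gives settling = 18*valve_cmd + 7.
Solve 18*valve_cmd + 7 = 223: valve_cmd = (223 - 7) / 18 = 12.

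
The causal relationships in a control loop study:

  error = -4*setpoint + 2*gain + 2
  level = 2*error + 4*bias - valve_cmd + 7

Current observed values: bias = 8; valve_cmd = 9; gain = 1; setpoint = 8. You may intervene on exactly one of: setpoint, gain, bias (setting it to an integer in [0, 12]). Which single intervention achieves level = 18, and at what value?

Intervening on setpoint: level = -8*setpoint + 38. Reaching 18 requires setpoint = 5/2, not an integer.
Intervening on gain: with other inputs at their observed values, level = 4*gain - 30. Solving for 18 gives gain = 12, within [0, 12].
Intervening on bias: level = 4*bias - 58. Reaching 18 requires bias = 19, outside [0, 12].

set gain = 12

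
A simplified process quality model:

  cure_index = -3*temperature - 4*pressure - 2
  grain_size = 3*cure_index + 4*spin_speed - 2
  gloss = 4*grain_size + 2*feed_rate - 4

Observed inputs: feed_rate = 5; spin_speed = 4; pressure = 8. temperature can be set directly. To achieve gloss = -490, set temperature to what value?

Substituting into the cure_index equation gives cure_index = -3*temperature - 34.
This gives grain_size = -9*temperature - 88.
So gloss = -36*temperature - 346.
Solve -36*temperature - 346 = -490: temperature = (-490 + 346) / -36 = 4.

temperature = 4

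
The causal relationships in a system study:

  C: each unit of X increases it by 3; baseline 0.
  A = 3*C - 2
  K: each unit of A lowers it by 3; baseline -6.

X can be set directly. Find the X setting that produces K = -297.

X = 11

Substituting into the A equation gives A = 9*X - 2.
So K = -27*X.
Solve -27*X = -297: X = -297 / -27 = 11.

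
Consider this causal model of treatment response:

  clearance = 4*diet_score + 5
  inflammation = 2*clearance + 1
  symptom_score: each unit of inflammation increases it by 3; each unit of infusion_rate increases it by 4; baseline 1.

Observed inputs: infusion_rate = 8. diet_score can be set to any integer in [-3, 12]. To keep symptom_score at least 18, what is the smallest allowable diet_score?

diet_score = -2

Substituting into the inflammation equation gives inflammation = 8*diet_score + 11.
This gives symptom_score = 24*diet_score + 66.
Require 24*diet_score + 66 ≥ 18, so diet_score ≥ -2.
The smallest integer in [-3, 12] satisfying this is -2.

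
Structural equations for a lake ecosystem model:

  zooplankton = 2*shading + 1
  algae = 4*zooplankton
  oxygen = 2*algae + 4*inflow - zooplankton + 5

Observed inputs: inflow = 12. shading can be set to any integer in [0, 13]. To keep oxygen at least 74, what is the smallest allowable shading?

shading = 1

Substituting into the algae equation gives algae = 8*shading + 4.
Substituting into the oxygen equation gives oxygen = 14*shading + 60.
Require 14*shading + 60 ≥ 74, so shading ≥ 1.
The smallest integer in [0, 13] satisfying this is 1.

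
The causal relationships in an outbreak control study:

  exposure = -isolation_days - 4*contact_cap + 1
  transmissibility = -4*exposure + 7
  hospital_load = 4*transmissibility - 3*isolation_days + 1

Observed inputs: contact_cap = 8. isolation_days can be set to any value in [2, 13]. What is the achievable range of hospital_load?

551 to 694

Substituting into the exposure equation gives exposure = -isolation_days - 31.
Substituting into the transmissibility equation gives transmissibility = 4*isolation_days + 131.
This gives hospital_load = 13*isolation_days + 525.
Linear in isolation_days, so extremes are at the endpoints: isolation_days = 2 gives hospital_load = 551; isolation_days = 13 gives hospital_load = 694.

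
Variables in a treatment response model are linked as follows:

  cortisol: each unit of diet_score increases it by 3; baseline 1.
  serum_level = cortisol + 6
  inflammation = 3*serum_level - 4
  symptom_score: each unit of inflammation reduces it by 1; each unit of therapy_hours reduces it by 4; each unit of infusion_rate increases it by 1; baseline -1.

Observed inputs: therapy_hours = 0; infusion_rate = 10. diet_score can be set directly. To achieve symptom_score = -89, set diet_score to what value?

diet_score = 9

Substituting into the serum_level equation gives serum_level = 3*diet_score + 7.
Substituting into the inflammation equation gives inflammation = 9*diet_score + 17.
This gives symptom_score = -9*diet_score - 8.
Solve -9*diet_score - 8 = -89: diet_score = (-89 + 8) / -9 = 9.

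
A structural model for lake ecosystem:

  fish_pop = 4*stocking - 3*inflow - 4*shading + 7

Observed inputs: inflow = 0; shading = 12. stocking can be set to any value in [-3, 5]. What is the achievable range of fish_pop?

Substituting into the fish_pop equation gives fish_pop = 4*stocking - 41.
Linear in stocking, so extremes are at the endpoints: stocking = -3 gives fish_pop = -53; stocking = 5 gives fish_pop = -21.

-53 to -21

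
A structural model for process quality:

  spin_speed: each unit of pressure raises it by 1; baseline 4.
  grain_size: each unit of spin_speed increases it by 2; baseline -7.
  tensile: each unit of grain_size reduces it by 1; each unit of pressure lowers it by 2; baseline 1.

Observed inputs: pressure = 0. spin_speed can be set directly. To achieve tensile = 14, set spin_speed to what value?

Intervening on spin_speed fixes its value directly, overriding its dependence on pressure.
Substituting into the tensile equation gives tensile = -2*spin_speed + 8.
Solve -2*spin_speed + 8 = 14: spin_speed = (14 - 8) / -2 = -3.

spin_speed = -3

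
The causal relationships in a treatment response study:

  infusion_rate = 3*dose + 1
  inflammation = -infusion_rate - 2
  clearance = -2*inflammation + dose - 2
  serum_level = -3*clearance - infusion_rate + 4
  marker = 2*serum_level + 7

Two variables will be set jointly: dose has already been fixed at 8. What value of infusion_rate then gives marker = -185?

With dose held at 8:
Intervening on infusion_rate fixes its value directly, overriding its dependence on dose.
Substituting into the clearance equation gives clearance = 2*infusion_rate + 10.
This gives serum_level = -7*infusion_rate - 26.
Substituting into the marker equation gives marker = -14*infusion_rate - 45.
Solve -14*infusion_rate - 45 = -185: infusion_rate = (-185 + 45) / -14 = 10.

infusion_rate = 10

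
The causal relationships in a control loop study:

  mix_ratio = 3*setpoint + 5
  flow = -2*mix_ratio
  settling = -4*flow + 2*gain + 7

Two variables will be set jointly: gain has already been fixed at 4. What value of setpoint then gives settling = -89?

setpoint = -6

With gain held at 4:
Substituting into the flow equation gives flow = -6*setpoint - 10.
Substituting into the settling equation gives settling = 24*setpoint + 55.
Solve 24*setpoint + 55 = -89: setpoint = (-89 - 55) / 24 = -6.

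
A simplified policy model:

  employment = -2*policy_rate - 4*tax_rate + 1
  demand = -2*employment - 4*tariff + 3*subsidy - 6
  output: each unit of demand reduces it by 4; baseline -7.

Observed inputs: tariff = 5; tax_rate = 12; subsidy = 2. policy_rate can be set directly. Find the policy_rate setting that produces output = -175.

Substituting into the employment equation gives employment = -2*policy_rate - 47.
So demand = 4*policy_rate + 74.
Substituting into the output equation gives output = -16*policy_rate - 303.
Solve -16*policy_rate - 303 = -175: policy_rate = (-175 + 303) / -16 = -8.

policy_rate = -8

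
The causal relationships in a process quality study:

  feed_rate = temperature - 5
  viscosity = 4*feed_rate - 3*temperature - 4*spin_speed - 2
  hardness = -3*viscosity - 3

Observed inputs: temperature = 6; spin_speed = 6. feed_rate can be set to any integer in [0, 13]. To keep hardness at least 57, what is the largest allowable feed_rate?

Intervening on feed_rate fixes its value directly, overriding its dependence on temperature.
Substituting into the viscosity equation gives viscosity = 4*feed_rate - 44.
This gives hardness = -12*feed_rate + 129.
Require -12*feed_rate + 129 ≥ 57, so feed_rate ≤ 6.
The largest integer in [0, 13] satisfying this is 6.

feed_rate = 6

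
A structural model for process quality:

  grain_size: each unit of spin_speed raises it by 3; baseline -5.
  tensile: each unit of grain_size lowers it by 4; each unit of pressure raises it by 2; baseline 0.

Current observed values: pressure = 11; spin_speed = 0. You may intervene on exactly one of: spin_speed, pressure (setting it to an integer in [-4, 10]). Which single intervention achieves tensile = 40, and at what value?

set pressure = 10

Intervening on spin_speed: tensile = -12*spin_speed + 42. Reaching 40 requires spin_speed = 1/6, not an integer.
Intervening on pressure: with other inputs at their observed values, tensile = 2*pressure + 20. Solving for 40 gives pressure = 10, within [-4, 10].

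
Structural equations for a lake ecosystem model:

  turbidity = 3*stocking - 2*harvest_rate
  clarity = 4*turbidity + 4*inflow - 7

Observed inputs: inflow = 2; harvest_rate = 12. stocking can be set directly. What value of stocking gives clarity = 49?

stocking = 12

Substituting into the turbidity equation gives turbidity = 3*stocking - 24.
This gives clarity = 12*stocking - 95.
Solve 12*stocking - 95 = 49: stocking = (49 + 95) / 12 = 12.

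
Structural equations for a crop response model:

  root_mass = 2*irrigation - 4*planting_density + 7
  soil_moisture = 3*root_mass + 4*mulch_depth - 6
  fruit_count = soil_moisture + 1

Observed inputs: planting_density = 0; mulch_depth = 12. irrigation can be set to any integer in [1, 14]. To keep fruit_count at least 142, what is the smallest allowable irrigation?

Substituting into the root_mass equation gives root_mass = 2*irrigation + 7.
This gives soil_moisture = 6*irrigation + 63.
Substituting into the fruit_count equation gives fruit_count = 6*irrigation + 64.
Require 6*irrigation + 64 ≥ 142, so irrigation ≥ 13.
The smallest integer in [1, 14] satisfying this is 13.

irrigation = 13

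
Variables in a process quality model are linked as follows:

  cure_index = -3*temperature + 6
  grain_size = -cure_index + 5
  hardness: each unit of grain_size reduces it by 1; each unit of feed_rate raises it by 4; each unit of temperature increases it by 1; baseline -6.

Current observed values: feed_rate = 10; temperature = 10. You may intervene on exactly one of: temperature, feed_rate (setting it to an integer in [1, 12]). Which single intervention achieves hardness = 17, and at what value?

Intervening on temperature: with other inputs at their observed values, hardness = -2*temperature + 35. Solving for 17 gives temperature = 9, within [1, 12].
Intervening on feed_rate: hardness = 4*feed_rate - 25. Reaching 17 requires feed_rate = 21/2, not an integer.

set temperature = 9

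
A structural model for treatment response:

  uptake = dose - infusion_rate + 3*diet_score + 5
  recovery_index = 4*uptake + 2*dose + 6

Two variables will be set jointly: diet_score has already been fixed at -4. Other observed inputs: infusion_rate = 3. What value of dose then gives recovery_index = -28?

dose = 1

With diet_score held at -4:
Substituting into the uptake equation gives uptake = dose - 10.
Substituting into the recovery_index equation gives recovery_index = 6*dose - 34.
Solve 6*dose - 34 = -28: dose = (-28 + 34) / 6 = 1.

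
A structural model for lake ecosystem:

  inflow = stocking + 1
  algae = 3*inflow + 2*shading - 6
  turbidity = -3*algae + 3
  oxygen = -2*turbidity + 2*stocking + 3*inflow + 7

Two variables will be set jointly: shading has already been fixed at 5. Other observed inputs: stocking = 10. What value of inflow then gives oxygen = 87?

With shading held at 5:
Intervening on inflow fixes its value directly, overriding its dependence on stocking.
Substituting into the algae equation gives algae = 3*inflow + 4.
Substituting into the turbidity equation gives turbidity = -9*inflow - 9.
So oxygen = 21*inflow + 45.
Solve 21*inflow + 45 = 87: inflow = (87 - 45) / 21 = 2.

inflow = 2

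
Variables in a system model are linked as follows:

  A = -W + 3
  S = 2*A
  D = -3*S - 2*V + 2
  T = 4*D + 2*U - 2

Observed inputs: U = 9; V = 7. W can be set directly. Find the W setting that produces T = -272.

Substituting into the S equation gives S = -2*W + 6.
Substituting into the D equation gives D = 6*W - 30.
This gives T = 24*W - 104.
Solve 24*W - 104 = -272: W = (-272 + 104) / 24 = -7.

W = -7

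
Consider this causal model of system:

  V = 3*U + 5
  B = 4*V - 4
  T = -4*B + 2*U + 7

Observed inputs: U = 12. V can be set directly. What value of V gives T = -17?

V = 4

Intervening on V fixes its value directly, overriding its dependence on U.
Substituting into the T equation gives T = -16*V + 47.
Solve -16*V + 47 = -17: V = (-17 - 47) / -16 = 4.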